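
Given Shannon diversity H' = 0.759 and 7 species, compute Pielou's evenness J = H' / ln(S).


ln(7) = 1.94591
J = H' / ln(S) = 0.759 / 1.94591 = 0.390049 ≈ 0.3900

0.3900


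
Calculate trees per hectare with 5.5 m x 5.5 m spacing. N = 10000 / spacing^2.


N = 10000 / 5.5^2 = 10000 / 30.25 = 330.579 ≈ 331 trees/ha

331 trees/ha


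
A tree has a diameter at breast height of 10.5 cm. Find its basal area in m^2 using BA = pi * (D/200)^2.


D/200 = 10.5/200 = 0.0525 m
(D/200)^2 = 0.0525^2 = 0.00275625
BA = 3.141593 * 0.00275625 = 0.00865902 ≈ 0.0087 m^2

0.0087 m^2


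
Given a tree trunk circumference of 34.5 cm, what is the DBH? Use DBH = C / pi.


DBH = C / pi = 34.5 / 3.141593 = 10.9817 ≈ 10.98 cm

10.98 cm


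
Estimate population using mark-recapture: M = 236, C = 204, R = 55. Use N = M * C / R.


N = M * C / R = 236 * 204 / 55 = 48144 / 55 = 875.35 ≈ 875

875 individuals


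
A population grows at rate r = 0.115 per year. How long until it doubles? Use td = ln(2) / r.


td = ln(2) / 0.115 = 0.693147 / 0.115 = 6.02737 ≈ 6.0 years

6.0 years


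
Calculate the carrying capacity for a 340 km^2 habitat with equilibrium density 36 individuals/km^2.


K = 36 * 340 = 12240 individuals

12240 individuals


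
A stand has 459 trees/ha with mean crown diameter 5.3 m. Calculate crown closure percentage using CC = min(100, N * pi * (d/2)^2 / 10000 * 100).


(d/2)^2 = (5.3/2)^2 = 2.65^2 = 7.0225
Crown area = 3.141593 * 7.0225 = 22.0618 m^2
N * area / 10000 * 100 = 459 * 22.0618 / 10000 * 100 = 101.264
CC = min(100, 101.264) = 100%

100%


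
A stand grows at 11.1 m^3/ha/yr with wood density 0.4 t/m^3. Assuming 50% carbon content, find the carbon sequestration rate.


C = 11.1 * 0.4 * 0.5 = 2.22 t C/ha/yr

2.22 t C/ha/yr


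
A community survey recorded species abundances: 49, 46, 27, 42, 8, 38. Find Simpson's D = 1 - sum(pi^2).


Total N = 49 + 46 + 27 + 42 + 8 + 38 = 210
Per-species terms:
  p = 49/210 = 0.233333; p^2 = 0.233333^2 = 0.054444
  p = 46/210 = 0.219048; p^2 = 0.219048^2 = 0.047982
  p = 27/210 = 0.128571; p^2 = 0.128571^2 = 0.016531
  p = 42/210 = 0.200000; p^2 = 0.200000^2 = 0.040000
  p = 8/210 = 0.038095; p^2 = 0.038095^2 = 0.001451
  p = 38/210 = 0.180952; p^2 = 0.180952^2 = 0.032744
sum(p^2) = 0.054444 + 0.047982 + 0.016531 + 0.040000 + 0.001451 + 0.032744 = 0.193152
D = 1 - 0.193152 = 0.806848 ≈ 0.8068

0.8068


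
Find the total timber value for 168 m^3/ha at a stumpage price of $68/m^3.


Value = 168 * 68 = $11424/ha

$11424/ha


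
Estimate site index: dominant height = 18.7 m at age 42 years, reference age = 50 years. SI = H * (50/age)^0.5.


50/42 = 1.19048
(1.19048)^0.5 = 1.09109
SI = 18.7 * 1.09109 = 20.4034 ≈ 20.4 m

20.4 m


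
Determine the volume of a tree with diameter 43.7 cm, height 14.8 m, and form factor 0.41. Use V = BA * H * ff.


(D/200)^2 = (43.7/200)^2 = 0.2185^2 = 0.04774225
BA = 3.141593 * 0.04774225 = 0.149987 m^2
V = 0.149987 * 14.8 * 0.41 = 0.910121 ≈ 0.910 m^3

0.910 m^3


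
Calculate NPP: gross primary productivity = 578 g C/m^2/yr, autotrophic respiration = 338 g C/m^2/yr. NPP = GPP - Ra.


NPP = GPP - Ra = 578 - 338 = 240 g C/m^2/yr

240 g C/m^2/yr


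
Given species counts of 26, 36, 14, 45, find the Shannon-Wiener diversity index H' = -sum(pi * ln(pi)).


Total N = 26 + 36 + 14 + 45 = 121
Per-species terms:
  p = 26/121 = 0.214876; ln(p) = -1.537694; p*ln(p) = 0.214876 * (-1.537694) = -0.330414
  p = 36/121 = 0.297521; ln(p) = -1.212270; p*ln(p) = 0.297521 * (-1.212270) = -0.360676
  p = 14/121 = 0.115702; ln(p) = -2.156737; p*ln(p) = 0.115702 * (-2.156737) = -0.249539
  p = 45/121 = 0.371901; ln(p) = -0.989128; p*ln(p) = 0.371901 * (-0.989128) = -0.367858
sum(p*ln(p)) = (-0.330414) + (-0.360676) + (-0.249539) + (-0.367858) = -1.308487
H' = -(-1.308487) = 1.308487 ≈ 1.3085

1.3085


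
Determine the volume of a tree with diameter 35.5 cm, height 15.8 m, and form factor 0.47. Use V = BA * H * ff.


(D/200)^2 = (35.5/200)^2 = 0.1775^2 = 0.03150625
BA = 3.141593 * 0.03150625 = 0.0989798 m^2
V = 0.0989798 * 15.8 * 0.47 = 0.735024 ≈ 0.735 m^3

0.735 m^3


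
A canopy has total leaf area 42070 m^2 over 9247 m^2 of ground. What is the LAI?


LAI = 42070 / 9247 = 4.5496 ≈ 4.55

4.55


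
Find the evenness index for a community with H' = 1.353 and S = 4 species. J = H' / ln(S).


ln(4) = 1.38629
J = H' / ln(S) = 1.353 / 1.38629 = 0.975986 ≈ 0.9760

0.9760


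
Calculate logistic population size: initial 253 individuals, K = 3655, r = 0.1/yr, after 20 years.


(K - N0)/N0 = (3655 - 253)/253 = 3402/253 = 13.4466
r*t = 0.1 * 20 = 2; exp(-2) = 0.135335
13.4466 * 0.135335 = 1.81980
1 + 1.81980 = 2.81980
N = 3655 / 2.81980 = 1296.19 ≈ 1296

1296


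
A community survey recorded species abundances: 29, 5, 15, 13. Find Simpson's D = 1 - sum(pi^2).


Total N = 29 + 5 + 15 + 13 = 62
Per-species terms:
  p = 29/62 = 0.467742; p^2 = 0.467742^2 = 0.218783
  p = 5/62 = 0.080645; p^2 = 0.080645^2 = 0.006504
  p = 15/62 = 0.241935; p^2 = 0.241935^2 = 0.058533
  p = 13/62 = 0.209677; p^2 = 0.209677^2 = 0.043964
sum(p^2) = 0.218783 + 0.006504 + 0.058533 + 0.043964 = 0.327784
D = 1 - 0.327784 = 0.672216 ≈ 0.6722

0.6722


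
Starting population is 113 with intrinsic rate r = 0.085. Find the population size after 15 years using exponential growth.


r*t = 0.085 * 15 = 1.275
exp(1.275) = 3.57870
N = 113 * 3.57870 = 404.393 ≈ 404

404


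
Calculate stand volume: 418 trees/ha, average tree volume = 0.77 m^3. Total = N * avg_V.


V_stand = 418 * 0.77 = 321.86 ≈ 321.9 m^3/ha

321.9 m^3/ha


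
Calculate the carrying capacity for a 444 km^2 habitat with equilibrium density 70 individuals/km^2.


K = 70 * 444 = 31080 individuals

31080 individuals


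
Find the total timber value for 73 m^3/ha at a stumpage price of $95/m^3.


Value = 73 * 95 = $6935/ha

$6935/ha


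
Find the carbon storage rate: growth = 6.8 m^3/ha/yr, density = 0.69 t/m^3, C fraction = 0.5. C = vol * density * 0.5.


C = 6.8 * 0.69 * 0.5 = 2.346 ≈ 2.35 t C/ha/yr

2.35 t C/ha/yr


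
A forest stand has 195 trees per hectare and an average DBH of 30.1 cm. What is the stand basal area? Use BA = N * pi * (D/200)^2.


(D/200)^2 = (30.1/200)^2 = 0.1505^2 = 0.02265025
Individual BA = 3.141593 * 0.02265025 = 0.0711579 m^2
Stand BA = 195 * 0.0711579 = 13.8758 ≈ 13.88 m^2/ha

13.88 m^2/ha


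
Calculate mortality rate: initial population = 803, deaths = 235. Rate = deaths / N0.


Mortality rate = 235 / 803 = 0.292653 ≈ 0.2927

0.2927


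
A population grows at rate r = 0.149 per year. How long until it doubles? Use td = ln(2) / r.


td = ln(2) / 0.149 = 0.693147 / 0.149 = 4.65199 ≈ 4.7 years

4.7 years


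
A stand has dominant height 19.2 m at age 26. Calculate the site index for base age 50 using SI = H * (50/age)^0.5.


50/26 = 1.92308
(1.92308)^0.5 = 1.38675
SI = 19.2 * 1.38675 = 26.6256 ≈ 26.6 m

26.6 m


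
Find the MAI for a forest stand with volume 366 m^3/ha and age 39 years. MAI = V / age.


MAI = 366 / 39 = 9.3846 ≈ 9.38 m^3/ha/yr

9.38 m^3/ha/yr


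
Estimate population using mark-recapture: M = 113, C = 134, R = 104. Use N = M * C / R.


N = M * C / R = 113 * 134 / 104 = 15142 / 104 = 145.60 ≈ 146

146 individuals


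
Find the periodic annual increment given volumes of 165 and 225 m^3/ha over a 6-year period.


PAI = (V2 - V1) / period = (225 - 165) / 6 = 60 / 6 = 10.00 m^3/ha/yr

10.00 m^3/ha/yr


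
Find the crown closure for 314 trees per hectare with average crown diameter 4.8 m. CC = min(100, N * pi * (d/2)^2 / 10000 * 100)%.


(d/2)^2 = (4.8/2)^2 = 2.4^2 = 5.76
Crown area = 3.141593 * 5.76 = 18.0956 m^2
N * area / 10000 * 100 = 314 * 18.0956 / 10000 * 100 = 56.8202
CC = min(100, 56.8202) = 56.8202 ≈ 56.8%

56.8%


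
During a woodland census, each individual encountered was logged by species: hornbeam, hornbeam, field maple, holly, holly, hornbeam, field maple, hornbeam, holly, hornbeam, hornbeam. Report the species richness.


Total individuals logged = 11
Distinct species (count of individuals): hornbeam (6), field maple (2), holly (3)
Species richness = number of distinct species = 3

3


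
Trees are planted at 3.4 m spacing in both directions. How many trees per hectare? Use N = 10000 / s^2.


N = 10000 / 3.4^2 = 10000 / 11.56 = 865.052 ≈ 865 trees/ha

865 trees/ha


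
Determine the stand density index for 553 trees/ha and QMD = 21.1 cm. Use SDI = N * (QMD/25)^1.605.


QMD/25 = 21.1/25 = 0.844
(0.844)^1.605 = exp(1.605 * ln(0.844)) = exp(1.605 * (-0.169603)) = exp(-0.272213) = 0.761692
SDI = 553 * 0.761692 = 421.216 ≈ 421

421


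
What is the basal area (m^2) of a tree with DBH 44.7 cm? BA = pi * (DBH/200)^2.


D/200 = 44.7/200 = 0.2235 m
(D/200)^2 = 0.2235^2 = 0.04995225
BA = 3.141593 * 0.04995225 = 0.156930 ≈ 0.1569 m^2

0.1569 m^2


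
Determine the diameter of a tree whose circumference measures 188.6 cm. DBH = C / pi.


DBH = C / pi = 188.6 / 3.141593 = 60.0332 ≈ 60.03 cm

60.03 cm


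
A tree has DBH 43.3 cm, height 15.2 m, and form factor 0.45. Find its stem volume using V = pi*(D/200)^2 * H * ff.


(D/200)^2 = (43.3/200)^2 = 0.2165^2 = 0.04687225
BA = 3.141593 * 0.04687225 = 0.147254 m^2
V = 0.147254 * 15.2 * 0.45 = 1.00722 ≈ 1.007 m^3

1.007 m^3


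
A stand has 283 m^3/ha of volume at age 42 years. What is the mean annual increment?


MAI = 283 / 42 = 6.7381 ≈ 6.74 m^3/ha/yr

6.74 m^3/ha/yr


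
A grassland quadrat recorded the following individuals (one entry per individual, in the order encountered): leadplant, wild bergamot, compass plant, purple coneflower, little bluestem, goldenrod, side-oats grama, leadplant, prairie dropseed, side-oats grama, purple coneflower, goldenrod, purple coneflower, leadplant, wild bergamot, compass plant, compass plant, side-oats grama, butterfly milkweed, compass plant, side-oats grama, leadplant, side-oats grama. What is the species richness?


Total individuals logged = 23
Distinct species (count of individuals): leadplant (4), wild bergamot (2), compass plant (4), purple coneflower (3), little bluestem (1), goldenrod (2), side-oats grama (5), prairie dropseed (1), butterfly milkweed (1)
Species richness = number of distinct species = 9

9


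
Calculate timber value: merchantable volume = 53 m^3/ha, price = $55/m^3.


Value = 53 * 55 = $2915/ha

$2915/ha


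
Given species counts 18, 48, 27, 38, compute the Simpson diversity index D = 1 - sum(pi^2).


Total N = 18 + 48 + 27 + 38 = 131
Per-species terms:
  p = 18/131 = 0.137405; p^2 = 0.137405^2 = 0.018880
  p = 48/131 = 0.366412; p^2 = 0.366412^2 = 0.134258
  p = 27/131 = 0.206107; p^2 = 0.206107^2 = 0.042480
  p = 38/131 = 0.290076; p^2 = 0.290076^2 = 0.084144
sum(p^2) = 0.018880 + 0.134258 + 0.042480 + 0.084144 = 0.279762
D = 1 - 0.279762 = 0.720238 ≈ 0.7202

0.7202


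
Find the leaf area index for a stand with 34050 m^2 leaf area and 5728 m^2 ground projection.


LAI = 34050 / 5728 = 5.9445 ≈ 5.94

5.94


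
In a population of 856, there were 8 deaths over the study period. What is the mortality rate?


Mortality rate = 8 / 856 = 0.009346 ≈ 0.0093

0.0093


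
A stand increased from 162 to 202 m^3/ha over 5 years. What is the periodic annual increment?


PAI = (V2 - V1) / period = (202 - 162) / 5 = 40 / 5 = 8.00 m^3/ha/yr

8.00 m^3/ha/yr


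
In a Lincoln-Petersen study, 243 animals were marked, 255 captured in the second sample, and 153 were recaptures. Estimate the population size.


N = M * C / R = 243 * 255 / 153 = 61965 / 153 = 405

405 individuals


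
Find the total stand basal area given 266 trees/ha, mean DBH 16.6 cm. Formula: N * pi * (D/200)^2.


(D/200)^2 = (16.6/200)^2 = 0.083^2 = 0.006889
Individual BA = 3.141593 * 0.006889 = 0.0216424 m^2
Stand BA = 266 * 0.0216424 = 5.75688 ≈ 5.76 m^2/ha

5.76 m^2/ha


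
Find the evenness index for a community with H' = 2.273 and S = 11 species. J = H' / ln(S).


ln(11) = 2.39790
J = H' / ln(S) = 2.273 / 2.39790 = 0.947913 ≈ 0.9479

0.9479


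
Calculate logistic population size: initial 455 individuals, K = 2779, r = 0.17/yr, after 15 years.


(K - N0)/N0 = (2779 - 455)/455 = 2324/455 = 5.10769
r*t = 0.17 * 15 = 2.55; exp(-2.55) = 0.0780817
5.10769 * 0.0780817 = 0.398817
1 + 0.398817 = 1.39882
N = 2779 / 1.39882 = 1986.67 ≈ 1987

1987


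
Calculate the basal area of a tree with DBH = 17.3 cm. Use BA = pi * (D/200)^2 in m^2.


D/200 = 17.3/200 = 0.0865 m
(D/200)^2 = 0.0865^2 = 0.00748225
BA = 3.141593 * 0.00748225 = 0.0235062 ≈ 0.0235 m^2

0.0235 m^2


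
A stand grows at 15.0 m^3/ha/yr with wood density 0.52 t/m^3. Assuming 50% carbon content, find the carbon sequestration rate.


C = 15.0 * 0.52 * 0.5 = 3.90 t C/ha/yr

3.90 t C/ha/yr


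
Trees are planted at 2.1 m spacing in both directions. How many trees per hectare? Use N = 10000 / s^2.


N = 10000 / 2.1^2 = 10000 / 4.41 = 2267.57 ≈ 2268 trees/ha

2268 trees/ha


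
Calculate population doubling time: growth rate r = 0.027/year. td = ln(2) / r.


td = ln(2) / 0.027 = 0.693147 / 0.027 = 25.6721 ≈ 25.7 years

25.7 years


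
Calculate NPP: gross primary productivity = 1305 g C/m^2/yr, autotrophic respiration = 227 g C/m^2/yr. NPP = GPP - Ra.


NPP = GPP - Ra = 1305 - 227 = 1078 g C/m^2/yr

1078 g C/m^2/yr


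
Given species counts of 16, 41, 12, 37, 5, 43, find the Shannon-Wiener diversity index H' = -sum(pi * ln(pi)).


Total N = 16 + 41 + 12 + 37 + 5 + 43 = 154
Per-species terms:
  p = 16/154 = 0.103896; ln(p) = -2.264365; p*ln(p) = 0.103896 * (-2.264365) = -0.235258
  p = 41/154 = 0.266234; ln(p) = -1.323380; p*ln(p) = 0.266234 * (-1.323380) = -0.352329
  p = 12/154 = 0.077922; ln(p) = -2.552047; p*ln(p) = 0.077922 * (-2.552047) = -0.198861
  p = 37/154 = 0.240260; ln(p) = -1.426034; p*ln(p) = 0.240260 * (-1.426034) = -0.342619
  p = 5/154 = 0.032468; ln(p) = -3.427500; p*ln(p) = 0.032468 * (-3.427500) = -0.111284
  p = 43/154 = 0.279221; ln(p) = -1.275752; p*ln(p) = 0.279221 * (-1.275752) = -0.356217
sum(p*ln(p)) = (-0.235258) + (-0.352329) + (-0.198861) + (-0.342619) + (-0.111284) + (-0.356217) = -1.596568
H' = -(-1.596568) = 1.596568 ≈ 1.5966

1.5966


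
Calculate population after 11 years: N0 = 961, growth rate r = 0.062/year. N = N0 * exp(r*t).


r*t = 0.062 * 11 = 0.682
exp(0.682) = 1.97783
N = 961 * 1.97783 = 1900.69 ≈ 1901

1901


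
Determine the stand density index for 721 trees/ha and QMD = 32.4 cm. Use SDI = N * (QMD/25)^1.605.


QMD/25 = 32.4/25 = 1.296
(1.296)^1.605 = exp(1.605 * ln(1.296)) = exp(1.605 * 0.259283) = exp(0.416149) = 1.51611
SDI = 721 * 1.51611 = 1093.12 ≈ 1093

1093


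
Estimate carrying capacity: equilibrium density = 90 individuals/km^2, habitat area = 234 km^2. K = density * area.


K = 90 * 234 = 21060 individuals

21060 individuals


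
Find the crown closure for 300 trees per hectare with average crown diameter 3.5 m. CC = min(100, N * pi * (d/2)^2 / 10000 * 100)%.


(d/2)^2 = (3.5/2)^2 = 1.75^2 = 3.0625
Crown area = 3.141593 * 3.0625 = 9.62113 m^2
N * area / 10000 * 100 = 300 * 9.62113 / 10000 * 100 = 28.8634
CC = min(100, 28.8634) = 28.8634 ≈ 28.9%

28.9%


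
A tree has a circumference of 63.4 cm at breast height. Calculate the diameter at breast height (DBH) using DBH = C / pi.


DBH = C / pi = 63.4 / 3.141593 = 20.1808 ≈ 20.18 cm

20.18 cm


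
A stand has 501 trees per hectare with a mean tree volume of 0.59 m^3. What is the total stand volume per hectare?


V_stand = 501 * 0.59 = 295.59 ≈ 295.6 m^3/ha

295.6 m^3/ha


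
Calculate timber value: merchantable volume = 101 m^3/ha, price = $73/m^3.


Value = 101 * 73 = $7373/ha

$7373/ha


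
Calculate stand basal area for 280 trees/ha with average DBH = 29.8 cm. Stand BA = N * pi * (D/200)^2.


(D/200)^2 = (29.8/200)^2 = 0.149^2 = 0.022201
Individual BA = 3.141593 * 0.022201 = 0.0697465 m^2
Stand BA = 280 * 0.0697465 = 19.5290 ≈ 19.53 m^2/ha

19.53 m^2/ha


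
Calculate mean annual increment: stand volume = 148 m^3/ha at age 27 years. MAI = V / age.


MAI = 148 / 27 = 5.4815 ≈ 5.48 m^3/ha/yr

5.48 m^3/ha/yr


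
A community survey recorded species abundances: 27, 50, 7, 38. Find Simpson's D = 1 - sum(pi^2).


Total N = 27 + 50 + 7 + 38 = 122
Per-species terms:
  p = 27/122 = 0.221311; p^2 = 0.221311^2 = 0.048979
  p = 50/122 = 0.409836; p^2 = 0.409836^2 = 0.167966
  p = 7/122 = 0.057377; p^2 = 0.057377^2 = 0.003292
  p = 38/122 = 0.311475; p^2 = 0.311475^2 = 0.097017
sum(p^2) = 0.048979 + 0.167966 + 0.003292 + 0.097017 = 0.317254
D = 1 - 0.317254 = 0.682746 ≈ 0.6827

0.6827


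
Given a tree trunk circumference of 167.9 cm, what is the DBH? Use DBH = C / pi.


DBH = C / pi = 167.9 / 3.141593 = 53.4442 ≈ 53.44 cm

53.44 cm


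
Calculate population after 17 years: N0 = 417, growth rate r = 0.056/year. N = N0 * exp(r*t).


r*t = 0.056 * 17 = 0.952
exp(0.952) = 2.59089
N = 417 * 2.59089 = 1080.40 ≈ 1080

1080


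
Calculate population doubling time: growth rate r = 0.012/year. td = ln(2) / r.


td = ln(2) / 0.012 = 0.693147 / 0.012 = 57.7623 ≈ 57.8 years

57.8 years


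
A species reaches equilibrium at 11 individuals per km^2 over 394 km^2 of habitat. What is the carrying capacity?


K = 11 * 394 = 4334 individuals

4334 individuals


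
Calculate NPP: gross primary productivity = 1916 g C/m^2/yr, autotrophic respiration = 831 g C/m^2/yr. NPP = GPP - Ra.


NPP = GPP - Ra = 1916 - 831 = 1085 g C/m^2/yr

1085 g C/m^2/yr


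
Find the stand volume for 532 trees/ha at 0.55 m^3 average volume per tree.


V_stand = 532 * 0.55 = 292.6 m^3/ha

292.6 m^3/ha


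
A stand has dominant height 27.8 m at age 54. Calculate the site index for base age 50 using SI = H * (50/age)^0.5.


50/54 = 0.925926
(0.925926)^0.5 = 0.962250
SI = 27.8 * 0.962250 = 26.7506 ≈ 26.8 m

26.8 m


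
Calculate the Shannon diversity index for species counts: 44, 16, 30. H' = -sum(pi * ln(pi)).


Total N = 44 + 16 + 30 = 90
Per-species terms:
  p = 44/90 = 0.488889; ln(p) = -0.715620; p*ln(p) = 0.488889 * (-0.715620) = -0.349859
  p = 16/90 = 0.177778; ln(p) = -1.727220; p*ln(p) = 0.177778 * (-1.727220) = -0.307062
  p = 30/90 = 0.333333; ln(p) = -1.098613; p*ln(p) = 0.333333 * (-1.098613) = -0.366204
sum(p*ln(p)) = (-0.349859) + (-0.307062) + (-0.366204) = -1.023125
H' = -(-1.023125) = 1.023125 ≈ 1.0231

1.0231


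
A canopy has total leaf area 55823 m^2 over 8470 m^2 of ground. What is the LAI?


LAI = 55823 / 8470 = 6.5907 ≈ 6.59

6.59


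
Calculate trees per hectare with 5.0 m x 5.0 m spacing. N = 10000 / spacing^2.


N = 10000 / 5.0^2 = 10000 / 25 = 400.000 ≈ 400 trees/ha

400 trees/ha


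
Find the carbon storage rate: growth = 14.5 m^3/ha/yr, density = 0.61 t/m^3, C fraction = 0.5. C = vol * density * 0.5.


C = 14.5 * 0.61 * 0.5 = 4.4225 ≈ 4.42 t C/ha/yr

4.42 t C/ha/yr


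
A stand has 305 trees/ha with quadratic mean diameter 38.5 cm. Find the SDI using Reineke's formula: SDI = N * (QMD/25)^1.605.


QMD/25 = 38.5/25 = 1.54
(1.54)^1.605 = exp(1.605 * ln(1.54)) = exp(1.605 * 0.431782) = exp(0.693010) = 1.99973
SDI = 305 * 1.99973 = 609.918 ≈ 610

610


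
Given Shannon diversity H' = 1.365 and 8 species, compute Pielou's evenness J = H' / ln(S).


ln(8) = 2.07944
J = H' / ln(S) = 1.365 / 2.07944 = 0.656427 ≈ 0.6564

0.6564


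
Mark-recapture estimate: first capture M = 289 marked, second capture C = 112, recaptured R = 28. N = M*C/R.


N = M * C / R = 289 * 112 / 28 = 32368 / 28 = 1156

1156 individuals


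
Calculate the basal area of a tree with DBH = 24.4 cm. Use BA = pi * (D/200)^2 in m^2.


D/200 = 24.4/200 = 0.122 m
(D/200)^2 = 0.122^2 = 0.014884
BA = 3.141593 * 0.014884 = 0.0467595 ≈ 0.0468 m^2

0.0468 m^2


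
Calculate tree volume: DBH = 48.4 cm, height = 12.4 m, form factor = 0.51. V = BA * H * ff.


(D/200)^2 = (48.4/200)^2 = 0.242^2 = 0.058564
BA = 3.141593 * 0.058564 = 0.183984 m^2
V = 0.183984 * 12.4 * 0.51 = 1.16351 ≈ 1.164 m^3

1.164 m^3


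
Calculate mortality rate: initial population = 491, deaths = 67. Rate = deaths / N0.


Mortality rate = 67 / 491 = 0.136456 ≈ 0.1365

0.1365


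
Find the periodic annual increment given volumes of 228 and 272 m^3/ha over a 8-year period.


PAI = (V2 - V1) / period = (272 - 228) / 8 = 44 / 8 = 5.50 m^3/ha/yr

5.50 m^3/ha/yr


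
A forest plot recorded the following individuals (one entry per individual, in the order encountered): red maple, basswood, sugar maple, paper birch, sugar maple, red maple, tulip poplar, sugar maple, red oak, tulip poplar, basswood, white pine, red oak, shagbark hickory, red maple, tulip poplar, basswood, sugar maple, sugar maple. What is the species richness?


Total individuals logged = 19
Distinct species (count of individuals): red maple (3), basswood (3), sugar maple (5), paper birch (1), tulip poplar (3), red oak (2), white pine (1), shagbark hickory (1)
Species richness = number of distinct species = 8

8


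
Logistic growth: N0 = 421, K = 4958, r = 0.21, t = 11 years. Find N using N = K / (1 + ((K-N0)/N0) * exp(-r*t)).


(K - N0)/N0 = (4958 - 421)/421 = 4537/421 = 10.7767
r*t = 0.21 * 11 = 2.31; exp(-2.31) = 0.0992613
10.7767 * 0.0992613 = 1.06971
1 + 1.06971 = 2.06971
N = 4958 / 2.06971 = 2395.50 ≈ 2396

2396


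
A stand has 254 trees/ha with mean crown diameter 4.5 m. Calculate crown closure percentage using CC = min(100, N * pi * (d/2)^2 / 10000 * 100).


(d/2)^2 = (4.5/2)^2 = 2.25^2 = 5.0625
Crown area = 3.141593 * 5.0625 = 15.9043 m^2
N * area / 10000 * 100 = 254 * 15.9043 / 10000 * 100 = 40.3969
CC = min(100, 40.3969) = 40.3969 ≈ 40.4%

40.4%


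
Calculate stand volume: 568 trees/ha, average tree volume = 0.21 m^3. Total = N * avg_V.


V_stand = 568 * 0.21 = 119.28 ≈ 119.3 m^3/ha

119.3 m^3/ha


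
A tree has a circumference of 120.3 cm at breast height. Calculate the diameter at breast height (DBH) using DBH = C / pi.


DBH = C / pi = 120.3 / 3.141593 = 38.2927 ≈ 38.29 cm

38.29 cm


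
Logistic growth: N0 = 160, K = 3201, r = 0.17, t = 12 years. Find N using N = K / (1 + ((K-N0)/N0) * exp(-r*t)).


(K - N0)/N0 = (3201 - 160)/160 = 3041/160 = 19.0063
r*t = 0.17 * 12 = 2.04; exp(-2.04) = 0.130029
19.0063 * 0.130029 = 2.47137
1 + 2.47137 = 3.47137
N = 3201 / 3.47137 = 922.114 ≈ 922

922


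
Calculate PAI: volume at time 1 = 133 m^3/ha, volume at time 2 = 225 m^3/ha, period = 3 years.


PAI = (V2 - V1) / period = (225 - 133) / 3 = 92 / 3 = 30.6667 ≈ 30.67 m^3/ha/yr

30.67 m^3/ha/yr


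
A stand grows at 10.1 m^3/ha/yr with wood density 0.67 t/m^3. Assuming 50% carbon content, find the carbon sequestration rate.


C = 10.1 * 0.67 * 0.5 = 3.3835 ≈ 3.38 t C/ha/yr

3.38 t C/ha/yr


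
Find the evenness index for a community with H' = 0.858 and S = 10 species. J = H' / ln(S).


ln(10) = 2.30259
J = H' / ln(S) = 0.858 / 2.30259 = 0.372624 ≈ 0.3726

0.3726


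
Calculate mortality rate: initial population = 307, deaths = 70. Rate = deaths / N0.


Mortality rate = 70 / 307 = 0.228013 ≈ 0.2280

0.2280


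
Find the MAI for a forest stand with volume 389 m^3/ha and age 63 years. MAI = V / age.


MAI = 389 / 63 = 6.1746 ≈ 6.17 m^3/ha/yr

6.17 m^3/ha/yr


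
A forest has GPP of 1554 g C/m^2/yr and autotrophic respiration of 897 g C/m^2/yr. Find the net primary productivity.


NPP = GPP - Ra = 1554 - 897 = 657 g C/m^2/yr

657 g C/m^2/yr


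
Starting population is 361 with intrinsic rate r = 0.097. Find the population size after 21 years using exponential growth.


r*t = 0.097 * 21 = 2.037
exp(2.037) = 7.66757
N = 361 * 7.66757 = 2767.99 ≈ 2768

2768


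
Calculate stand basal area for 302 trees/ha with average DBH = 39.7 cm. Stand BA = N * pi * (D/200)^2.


(D/200)^2 = (39.7/200)^2 = 0.1985^2 = 0.03940225
Individual BA = 3.141593 * 0.03940225 = 0.123786 m^2
Stand BA = 302 * 0.123786 = 37.3834 ≈ 37.38 m^2/ha

37.38 m^2/ha


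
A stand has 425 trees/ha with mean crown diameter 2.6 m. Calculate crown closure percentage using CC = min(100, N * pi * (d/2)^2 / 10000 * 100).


(d/2)^2 = (2.6/2)^2 = 1.3^2 = 1.69
Crown area = 3.141593 * 1.69 = 5.30929 m^2
N * area / 10000 * 100 = 425 * 5.30929 / 10000 * 100 = 22.5645
CC = min(100, 22.5645) = 22.5645 ≈ 22.6%

22.6%


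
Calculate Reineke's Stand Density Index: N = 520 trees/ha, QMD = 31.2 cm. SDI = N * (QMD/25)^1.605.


QMD/25 = 31.2/25 = 1.248
(1.248)^1.605 = exp(1.605 * ln(1.248)) = exp(1.605 * 0.221542) = exp(0.355575) = 1.42700
SDI = 520 * 1.42700 = 742.040 ≈ 742

742


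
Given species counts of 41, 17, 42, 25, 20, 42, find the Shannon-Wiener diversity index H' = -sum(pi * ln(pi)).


Total N = 41 + 17 + 42 + 25 + 20 + 42 = 187
Per-species terms:
  p = 41/187 = 0.219251; ln(p) = -1.517538; p*ln(p) = 0.219251 * (-1.517538) = -0.332722
  p = 17/187 = 0.090909; ln(p) = -2.397896; p*ln(p) = 0.090909 * (-2.397896) = -0.217990
  p = 42/187 = 0.224599; ln(p) = -1.493439; p*ln(p) = 0.224599 * (-1.493439) = -0.335425
  p = 25/187 = 0.133690; ln(p) = -2.012232; p*ln(p) = 0.133690 * (-2.012232) = -0.269015
  p = 20/187 = 0.106952; ln(p) = -2.235375; p*ln(p) = 0.106952 * (-2.235375) = -0.239078
  p = 42/187 = 0.224599; ln(p) = -1.493439; p*ln(p) = 0.224599 * (-1.493439) = -0.335425
sum(p*ln(p)) = (-0.332722) + (-0.217990) + (-0.335425) + (-0.269015) + (-0.239078) + (-0.335425) = -1.729655
H' = -(-1.729655) = 1.729655 ≈ 1.7297

1.7297


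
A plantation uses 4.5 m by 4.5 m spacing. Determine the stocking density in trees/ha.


N = 10000 / 4.5^2 = 10000 / 20.25 = 493.827 ≈ 494 trees/ha

494 trees/ha


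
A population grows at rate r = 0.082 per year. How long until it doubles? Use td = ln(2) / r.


td = ln(2) / 0.082 = 0.693147 / 0.082 = 8.45301 ≈ 8.5 years

8.5 years


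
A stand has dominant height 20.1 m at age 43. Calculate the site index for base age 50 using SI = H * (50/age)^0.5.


50/43 = 1.16279
(1.16279)^0.5 = 1.07833
SI = 20.1 * 1.07833 = 21.6744 ≈ 21.7 m

21.7 m


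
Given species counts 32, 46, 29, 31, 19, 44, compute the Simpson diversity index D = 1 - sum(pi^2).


Total N = 32 + 46 + 29 + 31 + 19 + 44 = 201
Per-species terms:
  p = 32/201 = 0.159204; p^2 = 0.159204^2 = 0.025346
  p = 46/201 = 0.228856; p^2 = 0.228856^2 = 0.052375
  p = 29/201 = 0.144279; p^2 = 0.144279^2 = 0.020816
  p = 31/201 = 0.154229; p^2 = 0.154229^2 = 0.023787
  p = 19/201 = 0.094527; p^2 = 0.094527^2 = 0.008935
  p = 44/201 = 0.218905; p^2 = 0.218905^2 = 0.047919
sum(p^2) = 0.025346 + 0.052375 + 0.020816 + 0.023787 + 0.008935 + 0.047919 = 0.179178
D = 1 - 0.179178 = 0.820822 ≈ 0.8208

0.8208


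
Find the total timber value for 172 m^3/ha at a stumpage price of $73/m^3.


Value = 172 * 73 = $12556/ha

$12556/ha


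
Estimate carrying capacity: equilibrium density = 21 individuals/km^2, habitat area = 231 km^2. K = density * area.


K = 21 * 231 = 4851 individuals

4851 individuals


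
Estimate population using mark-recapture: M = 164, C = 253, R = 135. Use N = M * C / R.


N = M * C / R = 164 * 253 / 135 = 41492 / 135 = 307.35 ≈ 307

307 individuals


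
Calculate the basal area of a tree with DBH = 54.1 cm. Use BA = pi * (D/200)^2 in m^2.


D/200 = 54.1/200 = 0.2705 m
(D/200)^2 = 0.2705^2 = 0.07317025
BA = 3.141593 * 0.07317025 = 0.229871 ≈ 0.2299 m^2

0.2299 m^2


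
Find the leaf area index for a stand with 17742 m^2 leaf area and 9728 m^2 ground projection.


LAI = 17742 / 9728 = 1.8238 ≈ 1.82

1.82


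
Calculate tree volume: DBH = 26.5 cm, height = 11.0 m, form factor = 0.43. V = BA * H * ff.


(D/200)^2 = (26.5/200)^2 = 0.1325^2 = 0.01755625
BA = 3.141593 * 0.01755625 = 0.0551546 m^2
V = 0.0551546 * 11.0 * 0.43 = 0.260881 ≈ 0.261 m^3

0.261 m^3


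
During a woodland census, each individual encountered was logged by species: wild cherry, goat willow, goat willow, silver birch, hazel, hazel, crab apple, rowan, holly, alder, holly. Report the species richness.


Total individuals logged = 11
Distinct species (count of individuals): wild cherry (1), goat willow (2), silver birch (1), hazel (2), crab apple (1), rowan (1), holly (2), alder (1)
Species richness = number of distinct species = 8

8


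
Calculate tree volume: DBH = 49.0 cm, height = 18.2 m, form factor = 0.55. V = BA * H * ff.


(D/200)^2 = (49.0/200)^2 = 0.245^2 = 0.060025
BA = 3.141593 * 0.060025 = 0.188574 m^2
V = 0.188574 * 18.2 * 0.55 = 1.88763 ≈ 1.888 m^3

1.888 m^3


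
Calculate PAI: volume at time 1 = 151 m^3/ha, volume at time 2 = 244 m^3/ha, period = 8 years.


PAI = (V2 - V1) / period = (244 - 151) / 8 = 93 / 8 = 11.6250 ≈ 11.63 m^3/ha/yr

11.63 m^3/ha/yr


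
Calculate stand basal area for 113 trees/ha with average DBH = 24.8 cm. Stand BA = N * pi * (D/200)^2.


(D/200)^2 = (24.8/200)^2 = 0.124^2 = 0.015376
Individual BA = 3.141593 * 0.015376 = 0.0483051 m^2
Stand BA = 113 * 0.0483051 = 5.45848 ≈ 5.46 m^2/ha

5.46 m^2/ha


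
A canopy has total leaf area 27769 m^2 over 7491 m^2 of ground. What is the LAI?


LAI = 27769 / 7491 = 3.7070 ≈ 3.71

3.71


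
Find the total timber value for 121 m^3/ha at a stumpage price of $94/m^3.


Value = 121 * 94 = $11374/ha

$11374/ha


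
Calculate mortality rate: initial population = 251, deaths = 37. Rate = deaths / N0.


Mortality rate = 37 / 251 = 0.147410 ≈ 0.1474

0.1474


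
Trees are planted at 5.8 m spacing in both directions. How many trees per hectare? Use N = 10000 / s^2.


N = 10000 / 5.8^2 = 10000 / 33.64 = 297.265 ≈ 297 trees/ha

297 trees/ha


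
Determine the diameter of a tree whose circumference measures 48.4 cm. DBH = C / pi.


DBH = C / pi = 48.4 / 3.141593 = 15.4062 ≈ 15.41 cm

15.41 cm


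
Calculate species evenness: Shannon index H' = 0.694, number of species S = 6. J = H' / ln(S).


ln(6) = 1.79176
J = H' / ln(S) = 0.694 / 1.79176 = 0.387329 ≈ 0.3873

0.3873


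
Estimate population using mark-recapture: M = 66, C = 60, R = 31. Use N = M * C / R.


N = M * C / R = 66 * 60 / 31 = 3960 / 31 = 127.74 ≈ 128

128 individuals


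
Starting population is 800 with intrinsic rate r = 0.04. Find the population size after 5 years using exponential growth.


r*t = 0.04 * 5 = 0.2
exp(0.2) = 1.22140
N = 800 * 1.22140 = 977.120 ≈ 977

977


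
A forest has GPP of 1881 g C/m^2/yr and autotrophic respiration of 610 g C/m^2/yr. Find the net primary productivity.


NPP = GPP - Ra = 1881 - 610 = 1271 g C/m^2/yr

1271 g C/m^2/yr


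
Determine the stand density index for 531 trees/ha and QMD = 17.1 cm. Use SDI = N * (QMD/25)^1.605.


QMD/25 = 17.1/25 = 0.684
(0.684)^1.605 = exp(1.605 * ln(0.684)) = exp(1.605 * (-0.379797)) = exp(-0.609574) = 0.543582
SDI = 531 * 0.543582 = 288.642 ≈ 289

289


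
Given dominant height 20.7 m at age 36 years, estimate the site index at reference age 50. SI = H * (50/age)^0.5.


50/36 = 1.38889
(1.38889)^0.5 = 1.17851
SI = 20.7 * 1.17851 = 24.3952 ≈ 24.4 m

24.4 m


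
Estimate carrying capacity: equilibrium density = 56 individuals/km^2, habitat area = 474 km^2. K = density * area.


K = 56 * 474 = 26544 individuals

26544 individuals


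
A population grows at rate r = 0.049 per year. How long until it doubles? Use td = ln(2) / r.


td = ln(2) / 0.049 = 0.693147 / 0.049 = 14.1459 ≈ 14.1 years

14.1 years


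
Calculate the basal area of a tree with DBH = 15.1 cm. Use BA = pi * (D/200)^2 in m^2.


D/200 = 15.1/200 = 0.0755 m
(D/200)^2 = 0.0755^2 = 0.00570025
BA = 3.141593 * 0.00570025 = 0.0179079 ≈ 0.0179 m^2

0.0179 m^2


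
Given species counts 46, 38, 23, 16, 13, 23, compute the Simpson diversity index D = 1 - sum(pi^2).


Total N = 46 + 38 + 23 + 16 + 13 + 23 = 159
Per-species terms:
  p = 46/159 = 0.289308; p^2 = 0.289308^2 = 0.083699
  p = 38/159 = 0.238994; p^2 = 0.238994^2 = 0.057118
  p = 23/159 = 0.144654; p^2 = 0.144654^2 = 0.020925
  p = 16/159 = 0.100629; p^2 = 0.100629^2 = 0.010126
  p = 13/159 = 0.081761; p^2 = 0.081761^2 = 0.006685
  p = 23/159 = 0.144654; p^2 = 0.144654^2 = 0.020925
sum(p^2) = 0.083699 + 0.057118 + 0.020925 + 0.010126 + 0.006685 + 0.020925 = 0.199478
D = 1 - 0.199478 = 0.800522 ≈ 0.8005

0.8005


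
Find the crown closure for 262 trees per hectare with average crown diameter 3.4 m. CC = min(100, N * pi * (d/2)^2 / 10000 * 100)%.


(d/2)^2 = (3.4/2)^2 = 1.7^2 = 2.89
Crown area = 3.141593 * 2.89 = 9.07920 m^2
N * area / 10000 * 100 = 262 * 9.07920 / 10000 * 100 = 23.7875
CC = min(100, 23.7875) = 23.7875 ≈ 23.8%

23.8%


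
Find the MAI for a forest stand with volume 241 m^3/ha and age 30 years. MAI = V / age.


MAI = 241 / 30 = 8.0333 ≈ 8.03 m^3/ha/yr

8.03 m^3/ha/yr


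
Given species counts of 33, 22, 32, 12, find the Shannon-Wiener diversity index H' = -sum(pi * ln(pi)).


Total N = 33 + 22 + 32 + 12 = 99
Per-species terms:
  p = 33/99 = 0.333333; ln(p) = -1.098613; p*ln(p) = 0.333333 * (-1.098613) = -0.366204
  p = 22/99 = 0.222222; ln(p) = -1.504078; p*ln(p) = 0.222222 * (-1.504078) = -0.334239
  p = 32/99 = 0.323232; ln(p) = -1.129385; p*ln(p) = 0.323232 * (-1.129385) = -0.365053
  p = 12/99 = 0.121212; ln(p) = -2.110214; p*ln(p) = 0.121212 * (-2.110214) = -0.255783
sum(p*ln(p)) = (-0.366204) + (-0.334239) + (-0.365053) + (-0.255783) = -1.321279
H' = -(-1.321279) = 1.321279 ≈ 1.3213

1.3213


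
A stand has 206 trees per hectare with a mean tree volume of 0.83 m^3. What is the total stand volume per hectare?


V_stand = 206 * 0.83 = 170.98 ≈ 171.0 m^3/ha

171.0 m^3/ha


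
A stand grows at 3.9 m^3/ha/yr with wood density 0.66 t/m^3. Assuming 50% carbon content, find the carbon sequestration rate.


C = 3.9 * 0.66 * 0.5 = 1.287 ≈ 1.29 t C/ha/yr

1.29 t C/ha/yr


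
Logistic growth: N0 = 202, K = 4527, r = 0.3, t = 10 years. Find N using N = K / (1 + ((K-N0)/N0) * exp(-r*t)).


(K - N0)/N0 = (4527 - 202)/202 = 4325/202 = 21.4109
r*t = 0.3 * 10 = 3; exp(-3) = 0.0497871
21.4109 * 0.0497871 = 1.06599
1 + 1.06599 = 2.06599
N = 4527 / 2.06599 = 2191.20 ≈ 2191

2191


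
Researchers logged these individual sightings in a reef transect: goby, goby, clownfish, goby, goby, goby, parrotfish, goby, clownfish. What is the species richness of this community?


Total individuals logged = 9
Distinct species (count of individuals): goby (6), clownfish (2), parrotfish (1)
Species richness = number of distinct species = 3

3


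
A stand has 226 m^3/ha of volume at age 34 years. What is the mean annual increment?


MAI = 226 / 34 = 6.6471 ≈ 6.65 m^3/ha/yr

6.65 m^3/ha/yr


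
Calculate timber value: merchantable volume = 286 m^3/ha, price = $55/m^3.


Value = 286 * 55 = $15730/ha

$15730/ha


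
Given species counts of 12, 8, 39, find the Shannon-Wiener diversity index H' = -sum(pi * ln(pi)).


Total N = 12 + 8 + 39 = 59
Per-species terms:
  p = 12/59 = 0.203390; ln(p) = -1.592630; p*ln(p) = 0.203390 * (-1.592630) = -0.323925
  p = 8/59 = 0.135593; ln(p) = -1.998098; p*ln(p) = 0.135593 * (-1.998098) = -0.270928
  p = 39/59 = 0.661017; ln(p) = -0.413976; p*ln(p) = 0.661017 * (-0.413976) = -0.273645
sum(p*ln(p)) = (-0.323925) + (-0.270928) + (-0.273645) = -0.868498
H' = -(-0.868498) = 0.868498 ≈ 0.8685

0.8685


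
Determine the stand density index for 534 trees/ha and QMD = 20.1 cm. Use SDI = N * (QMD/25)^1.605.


QMD/25 = 20.1/25 = 0.804
(0.804)^1.605 = exp(1.605 * ln(0.804)) = exp(1.605 * (-0.218156)) = exp(-0.350140) = 0.704589
SDI = 534 * 0.704589 = 376.251 ≈ 376

376


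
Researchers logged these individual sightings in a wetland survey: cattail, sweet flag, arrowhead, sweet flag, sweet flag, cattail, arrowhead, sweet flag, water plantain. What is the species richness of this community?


Total individuals logged = 9
Distinct species (count of individuals): cattail (2), sweet flag (4), arrowhead (2), water plantain (1)
Species richness = number of distinct species = 4

4


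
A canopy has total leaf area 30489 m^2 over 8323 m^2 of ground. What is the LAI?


LAI = 30489 / 8323 = 3.6632 ≈ 3.66

3.66


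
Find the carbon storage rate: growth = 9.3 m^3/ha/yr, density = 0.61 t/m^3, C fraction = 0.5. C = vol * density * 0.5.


C = 9.3 * 0.61 * 0.5 = 2.8365 ≈ 2.84 t C/ha/yr

2.84 t C/ha/yr


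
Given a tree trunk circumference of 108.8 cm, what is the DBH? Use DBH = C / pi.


DBH = C / pi = 108.8 / 3.141593 = 34.6321 ≈ 34.63 cm

34.63 cm


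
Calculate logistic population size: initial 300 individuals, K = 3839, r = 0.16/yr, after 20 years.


(K - N0)/N0 = (3839 - 300)/300 = 3539/300 = 11.7967
r*t = 0.16 * 20 = 3.2; exp(-3.2) = 0.0407622
11.7967 * 0.0407622 = 0.480859
1 + 0.480859 = 1.48086
N = 3839 / 1.48086 = 2592.41 ≈ 2592

2592


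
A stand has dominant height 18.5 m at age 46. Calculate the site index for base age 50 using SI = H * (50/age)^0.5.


50/46 = 1.08696
(1.08696)^0.5 = 1.04257
SI = 18.5 * 1.04257 = 19.2875 ≈ 19.3 m

19.3 m


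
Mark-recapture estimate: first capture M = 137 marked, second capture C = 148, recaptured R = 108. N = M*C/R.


N = M * C / R = 137 * 148 / 108 = 20276 / 108 = 187.74 ≈ 188

188 individuals


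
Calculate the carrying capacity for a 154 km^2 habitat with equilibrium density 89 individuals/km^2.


K = 89 * 154 = 13706 individuals

13706 individuals


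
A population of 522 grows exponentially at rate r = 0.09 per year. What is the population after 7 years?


r*t = 0.09 * 7 = 0.63
exp(0.63) = 1.87761
N = 522 * 1.87761 = 980.112 ≈ 980

980


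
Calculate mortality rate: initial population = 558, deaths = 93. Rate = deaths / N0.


Mortality rate = 93 / 558 = 0.166667 ≈ 0.1667

0.1667


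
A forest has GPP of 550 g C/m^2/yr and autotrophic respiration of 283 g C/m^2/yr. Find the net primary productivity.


NPP = GPP - Ra = 550 - 283 = 267 g C/m^2/yr

267 g C/m^2/yr


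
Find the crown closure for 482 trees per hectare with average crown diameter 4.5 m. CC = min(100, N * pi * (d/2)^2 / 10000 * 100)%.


(d/2)^2 = (4.5/2)^2 = 2.25^2 = 5.0625
Crown area = 3.141593 * 5.0625 = 15.9043 m^2
N * area / 10000 * 100 = 482 * 15.9043 / 10000 * 100 = 76.6587
CC = min(100, 76.6587) = 76.6587 ≈ 76.7%

76.7%


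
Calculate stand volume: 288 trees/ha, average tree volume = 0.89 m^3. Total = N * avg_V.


V_stand = 288 * 0.89 = 256.32 ≈ 256.3 m^3/ha

256.3 m^3/ha


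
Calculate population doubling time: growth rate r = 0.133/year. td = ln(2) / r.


td = ln(2) / 0.133 = 0.693147 / 0.133 = 5.21163 ≈ 5.2 years

5.2 years


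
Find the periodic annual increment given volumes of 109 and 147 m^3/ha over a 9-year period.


PAI = (V2 - V1) / period = (147 - 109) / 9 = 38 / 9 = 4.2222 ≈ 4.22 m^3/ha/yr

4.22 m^3/ha/yr


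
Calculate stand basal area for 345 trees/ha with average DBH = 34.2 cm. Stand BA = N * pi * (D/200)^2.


(D/200)^2 = (34.2/200)^2 = 0.171^2 = 0.029241
Individual BA = 3.141593 * 0.029241 = 0.0918633 m^2
Stand BA = 345 * 0.0918633 = 31.6928 ≈ 31.69 m^2/ha

31.69 m^2/ha


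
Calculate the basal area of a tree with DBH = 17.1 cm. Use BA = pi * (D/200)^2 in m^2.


D/200 = 17.1/200 = 0.0855 m
(D/200)^2 = 0.0855^2 = 0.00731025
BA = 3.141593 * 0.00731025 = 0.0229658 ≈ 0.0230 m^2

0.0230 m^2


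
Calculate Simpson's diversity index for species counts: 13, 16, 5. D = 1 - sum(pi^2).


Total N = 13 + 16 + 5 = 34
Per-species terms:
  p = 13/34 = 0.382353; p^2 = 0.382353^2 = 0.146194
  p = 16/34 = 0.470588; p^2 = 0.470588^2 = 0.221453
  p = 5/34 = 0.147059; p^2 = 0.147059^2 = 0.021626
sum(p^2) = 0.146194 + 0.221453 + 0.021626 = 0.389273
D = 1 - 0.389273 = 0.610727 ≈ 0.6107

0.6107
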